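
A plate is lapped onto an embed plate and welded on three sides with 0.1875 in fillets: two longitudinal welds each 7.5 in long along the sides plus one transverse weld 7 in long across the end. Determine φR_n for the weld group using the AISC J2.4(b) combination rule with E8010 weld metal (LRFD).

φR_n ≈ 111 kips

E80XX → F_EXX = 80 ksi.
t_e = 0.707 × 0.1875 = 0.1326 in.
R_nwl = 0.6 × 80 × 0.1326 × 15 = 95.44 kips (longitudinal, 2 welds).
R_nwt = 0.6 × 80 × 0.1326 × 7 = 44.54 kips (transverse, base value).
(i) R_nwl + R_nwt = 140 kips; (ii) 0.85 R_nwl + 1.5 R_nwt = 147.9 kips.
R_n = max = 147.9 kips [governs: (ii)]; φR_n = 111 kips.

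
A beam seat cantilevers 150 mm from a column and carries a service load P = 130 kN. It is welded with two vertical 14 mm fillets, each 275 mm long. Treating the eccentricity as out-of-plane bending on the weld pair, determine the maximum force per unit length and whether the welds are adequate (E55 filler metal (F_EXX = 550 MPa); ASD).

L_w = 2 × 275 = 550 mm; section modulus (unit throat) S = 2 × L²/6 = 25210 mm².
Direct shear f_v = P/L_w = 130×10³/550 = 236.4 N/mm.
Moment M = P × e = 130×10³ × 150 = 19500000 N·mm; bending f_b = M/S = 773.6 N/mm.
f_max = √(f_v² + f_b²) = √(236.4² + 773.6²) = 808.9 N/mm.
r_n/Ω = (1/2.0) × 0.6 × 550 × (0.707 × 14) = 1633 N/mm → adequate.

f_max ≈ 809 N/mm; adequate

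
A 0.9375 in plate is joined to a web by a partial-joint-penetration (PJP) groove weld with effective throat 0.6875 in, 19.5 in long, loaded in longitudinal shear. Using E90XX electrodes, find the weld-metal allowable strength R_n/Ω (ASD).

E90XX → F_EXX = 90 ksi.
Effective throat (given) t_e = 0.6875 in.
A_we = 0.6875 × 19.5 = 13.41 in².
F_nw = 0.6 F_EXX = 54 ksi.
R_n/Ω = (54 × 13.41) / 2.0 = 362 kips.

R_n/Ω ≈ 362 kips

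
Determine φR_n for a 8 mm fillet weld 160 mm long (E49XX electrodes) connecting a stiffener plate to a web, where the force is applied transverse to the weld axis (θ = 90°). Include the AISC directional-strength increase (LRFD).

φR_n ≈ 299 kN

E49XX → F_EXX = 490 MPa.
t_e = 0.707 × 8 = 5.656 mm; A_we = 5.656 × 160 = 905 mm².
Directional factor: 1.0 + 0.5 sin^1.5(90°) = 1.5.
F_nw = 0.6 × 490 × 1.5 = 441 MPa.
φR_n = 0.75 × 441 × 905 × 10⁻³ = 299.3 kN.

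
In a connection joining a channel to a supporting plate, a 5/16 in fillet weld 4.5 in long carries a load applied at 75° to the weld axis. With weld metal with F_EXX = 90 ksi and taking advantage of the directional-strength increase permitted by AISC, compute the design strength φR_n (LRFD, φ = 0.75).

φR_n ≈ 59.4 kips

t_e = 0.707 × 0.3125 = 0.2209 in; A_we = 0.2209 × 4.5 = 0.9942 in².
Directional factor: 1.0 + 0.5 sin^1.5(75°) = 1.475.
F_nw = 0.6 × 90 × 1.475 = 79.63 ksi.
φR_n = 0.75 × 79.63 × 0.9942 = 59.38 kips.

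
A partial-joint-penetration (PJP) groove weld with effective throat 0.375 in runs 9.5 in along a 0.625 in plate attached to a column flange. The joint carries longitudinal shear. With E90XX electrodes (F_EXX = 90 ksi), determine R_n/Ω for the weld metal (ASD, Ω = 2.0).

Effective throat (given) t_e = 0.375 in.
A_we = 0.375 × 9.5 = 3.562 in².
F_nw = 0.6 F_EXX = 54 ksi.
R_n/Ω = (54 × 3.562) / 2.0 = 96.19 kip.

R_n/Ω ≈ 96.2 kip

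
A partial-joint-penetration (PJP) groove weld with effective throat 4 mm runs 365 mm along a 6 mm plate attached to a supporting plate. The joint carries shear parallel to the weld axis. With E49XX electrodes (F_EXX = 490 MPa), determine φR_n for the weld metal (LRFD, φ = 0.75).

φR_n ≈ 322 kN

Effective throat (given) t_e = 4 mm.
A_we = 4 × 365 = 1460 mm².
F_nw = 0.6 F_EXX = 294 MPa.
φR_n = 0.75 × 294 × 1460 × 10⁻³ = 321.9 kN.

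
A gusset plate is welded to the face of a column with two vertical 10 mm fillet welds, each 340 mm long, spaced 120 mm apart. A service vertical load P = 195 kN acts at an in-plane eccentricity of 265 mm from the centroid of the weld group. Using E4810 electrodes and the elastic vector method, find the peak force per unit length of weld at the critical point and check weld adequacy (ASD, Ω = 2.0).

f_max ≈ 1160 N/mm; NOT adequate

E48XX → F_EXX = 480 MPa.
Total weld length L_w = 680 mm. Treat welds as unit-width lines.
Polar moment about centroid: J = 2[d³/12 + d(b/2)²] = 2[340³/12 + 340×60²] = 8999000 mm³.
Direct shear f_v = P/L_w = 195×10³ / 680 = 286.8 N/mm (vertical).
Torsion M = P·e = 195×10³ × 265 = 51675000 N·mm.
Critical point at (x, y) = (60, 170) from centroid. f_tx = M·y/J = 976.2 N/mm; f_ty = M·x/J = 344.6 N/mm.
Resultant f_max = √[f_tx² + (f_v + f_ty)²] = √[976.2² + (286.8 + 344.6)²] = 1163 N/mm.
Capacity per unit length: r_n/Ω = (1/2.0) × 0.6 × 480 × (0.707 × 10) = 1018 N/mm.
1163 > 1018 → NOT adequate.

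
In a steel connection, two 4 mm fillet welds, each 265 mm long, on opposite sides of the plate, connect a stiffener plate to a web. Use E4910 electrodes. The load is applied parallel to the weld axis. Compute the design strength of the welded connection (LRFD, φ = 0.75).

E49XX → F_EXX = 490 MPa.
Effective throat t_e = 0.707 × 4 = 2.828 mm.
Total length L = 530 mm; A_we = 2.828 × 530 = 1499 mm².
F_nw = 0.6 F_EXX = 0.6 × 490 = 294 MPa.
φR_n = 0.75 × 294 × 1499 × 10⁻³ = 330.5 kN.

φR_n ≈ 330 kN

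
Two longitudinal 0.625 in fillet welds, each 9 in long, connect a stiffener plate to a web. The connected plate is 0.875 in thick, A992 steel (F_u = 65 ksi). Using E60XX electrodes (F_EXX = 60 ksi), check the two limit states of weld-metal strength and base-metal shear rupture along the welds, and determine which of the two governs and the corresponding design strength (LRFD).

φR_n ≈ 215 kips (weld metal governs)

t_e = 0.707 × 0.625 = 0.4419 in; L = 18 in.
Weld metal: φR_n = 0.75 × 0.6 × 60 × 0.4419 × 18 = 214.8 kips.
Base metal (shear rupture): φR_n = 0.75 × 0.6 × 65 × 0.875 × 18 = 460.7 kips.
Governing: weld metal.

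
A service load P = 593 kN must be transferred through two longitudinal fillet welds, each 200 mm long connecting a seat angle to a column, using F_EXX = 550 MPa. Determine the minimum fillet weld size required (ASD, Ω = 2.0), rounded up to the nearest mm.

Total weld length L = 400 mm.
Required throat t_e = P × Ω / (0.6 F_EXX × L) = 593 × 2.0 / (0.6 × 550 × 400 × 10⁻³) = 8.985 mm.
Required leg w = t_e / 0.707 = 12.71 mm → use 13 mm.

w = 13 mm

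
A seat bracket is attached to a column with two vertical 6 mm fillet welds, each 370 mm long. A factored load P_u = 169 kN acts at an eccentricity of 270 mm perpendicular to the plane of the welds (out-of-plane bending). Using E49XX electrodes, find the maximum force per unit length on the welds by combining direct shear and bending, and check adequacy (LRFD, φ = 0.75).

f_max ≈ 1030 N/mm; NOT adequate

E49XX → F_EXX = 490 MPa.
L_w = 2 × 370 = 740 mm; section modulus (unit throat) S = 2 × L²/6 = 45630 mm².
Direct shear f_v = P/L_w = 169×10³/740 = 228.4 N/mm.
Moment M = P × e = 169×10³ × 270 = 45630000 N·mm; bending f_b = M/S = 999.9 N/mm.
f_max = √(f_v² + f_b²) = √(228.4² + 999.9²) = 1026 N/mm.
φr_n = 0.75 × 0.6 × 490 × (0.707 × 6) = 935.4 N/mm → NOT adequate.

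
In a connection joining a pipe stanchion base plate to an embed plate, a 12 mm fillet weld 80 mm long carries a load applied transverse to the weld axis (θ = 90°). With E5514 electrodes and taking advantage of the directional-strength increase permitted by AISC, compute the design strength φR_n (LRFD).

E55XX → F_EXX = 550 MPa.
t_e = 0.707 × 12 = 8.484 mm; A_we = 8.484 × 80 = 678.7 mm².
Directional factor: 1.0 + 0.5 sin^1.5(90°) = 1.5.
F_nw = 0.6 × 550 × 1.5 = 495 MPa.
φR_n = 0.75 × 495 × 678.7 × 10⁻³ = 252 kN.

φR_n ≈ 252 kN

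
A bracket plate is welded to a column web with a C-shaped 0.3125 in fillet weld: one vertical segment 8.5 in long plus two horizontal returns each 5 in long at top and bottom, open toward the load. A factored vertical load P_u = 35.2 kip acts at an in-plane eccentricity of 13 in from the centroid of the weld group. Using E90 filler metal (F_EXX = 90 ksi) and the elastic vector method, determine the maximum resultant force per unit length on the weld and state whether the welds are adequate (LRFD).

f_max ≈ 10.4 kip/in; NOT adequate

Total weld length L_w = 18.5 in. Treat welds as unit-width lines.
Centroid: x̄ = 2×5×2.5 / 18.5 = 1.351 in from the vertical weld.
Polar moment about centroid: J = I_x + I_y = [8.5³/12 + 2×5×4.25²] + [8.5×1.351² + 2(5³/12 + 5×1.149²)] = 281.4 in³.
Direct shear f_v = P/L_w = 35.2 / 18.5 = 1.903 kip/in (vertical).
Torsion M = P·e = 35.2 × 13 = 457.6 kip·in.
Critical point at (x, y) = (3.649, 4.25) from centroid. f_tx = M·y/J = 6.912 kip/in; f_ty = M·x/J = 5.934 kip/in.
Resultant f_max = √[f_tx² + (f_v + f_ty)²] = √[6.912² + (1.903 + 5.934)²] = 10.45 kip/in.
Capacity per unit length: φr_n = 0.75 × 0.6 × 90 × (0.707 × 0.3125) = 8.948 kip/in.
10.45 > 8.948 → NOT adequate.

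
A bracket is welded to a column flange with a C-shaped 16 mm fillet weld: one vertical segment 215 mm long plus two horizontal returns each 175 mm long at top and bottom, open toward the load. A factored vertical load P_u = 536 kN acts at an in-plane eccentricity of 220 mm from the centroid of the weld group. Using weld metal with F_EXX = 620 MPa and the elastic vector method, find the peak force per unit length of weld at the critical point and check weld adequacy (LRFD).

f_max ≈ 3570 N/mm; NOT adequate

Total weld length L_w = 565 mm. Treat welds as unit-width lines.
Centroid: x̄ = 2×175×87.5 / 565 = 54.2 mm from the vertical weld.
Polar moment about centroid: J = I_x + I_y = [215³/12 + 2×175×107.5²] + [215×54.2² + 2(175³/12 + 175×33.3²)] = 6786000 mm³.
Direct shear f_v = P/L_w = 536×10³ / 565 = 948.7 N/mm (vertical).
Torsion M = P·e = 536×10³ × 220 = 117920000 N·mm.
Critical point at (x, y) = (120.8, 107.5) from centroid. f_tx = M·y/J = 1868 N/mm; f_ty = M·x/J = 2099 N/mm.
Resultant f_max = √[f_tx² + (f_v + f_ty)²] = √[1868² + (948.7 + 2099)²] = 3575 N/mm.
Capacity per unit length: φr_n = 0.75 × 0.6 × 620 × (0.707 × 16) = 3156 N/mm.
3575 > 3156 → NOT adequate.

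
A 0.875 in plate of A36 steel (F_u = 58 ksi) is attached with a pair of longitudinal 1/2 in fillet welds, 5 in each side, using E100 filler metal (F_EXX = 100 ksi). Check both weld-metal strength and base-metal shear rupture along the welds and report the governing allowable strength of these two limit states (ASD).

R_n/Ω ≈ 106 kips (weld metal governs)

t_e = 0.707 × 0.5 = 0.3535 in; L = 10 in.
Weld metal: R_n/Ω = (1/2.0) × 0.6 × 100 × 0.3535 × 10 = 106 kips.
Base metal (shear rupture): R_n/Ω = (1/2.0) × 0.6 × 58 × 0.875 × 10 = 152.2 kips.
Governing: weld metal.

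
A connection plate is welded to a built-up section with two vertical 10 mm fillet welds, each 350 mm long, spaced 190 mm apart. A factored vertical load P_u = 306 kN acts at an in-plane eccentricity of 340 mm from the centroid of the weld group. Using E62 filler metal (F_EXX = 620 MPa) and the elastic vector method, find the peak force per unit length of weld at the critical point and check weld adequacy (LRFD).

f_max ≈ 1790 N/mm; adequate

Total weld length L_w = 700 mm. Treat welds as unit-width lines.
Polar moment about centroid: J = 2[d³/12 + d(b/2)²] = 2[350³/12 + 350×95²] = 13460000 mm³.
Direct shear f_v = P/L_w = 306×10³ / 700 = 437.1 N/mm (vertical).
Torsion M = P·e = 306×10³ × 340 = 104040000 N·mm.
Critical point at (x, y) = (95, 175) from centroid. f_tx = M·y/J = 1352 N/mm; f_ty = M·x/J = 734.1 N/mm.
Resultant f_max = √[f_tx² + (f_v + f_ty)²] = √[1352² + (437.1 + 734.1)²] = 1789 N/mm.
Capacity per unit length: φr_n = 0.75 × 0.6 × 620 × (0.707 × 10) = 1973 N/mm.
1789 ≤ 1973 → adequate.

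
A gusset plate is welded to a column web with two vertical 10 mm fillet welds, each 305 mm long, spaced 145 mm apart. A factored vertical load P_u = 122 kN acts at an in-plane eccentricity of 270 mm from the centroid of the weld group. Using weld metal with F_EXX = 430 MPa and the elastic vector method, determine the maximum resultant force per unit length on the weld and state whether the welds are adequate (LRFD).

Total weld length L_w = 610 mm. Treat welds as unit-width lines.
Polar moment about centroid: J = 2[d³/12 + d(b/2)²] = 2[305³/12 + 305×72.5²] = 7935000 mm³.
Direct shear f_v = P/L_w = 122×10³ / 610 = 200 N/mm (vertical).
Torsion M = P·e = 122×10³ × 270 = 32940000 N·mm.
Critical point at (x, y) = (72.5, 152.5) from centroid. f_tx = M·y/J = 633.1 N/mm; f_ty = M·x/J = 301 N/mm.
Resultant f_max = √[f_tx² + (f_v + f_ty)²] = √[633.1² + (200 + 301)²] = 807.3 N/mm.
Capacity per unit length: φr_n = 0.75 × 0.6 × 430 × (0.707 × 10) = 1368 N/mm.
807.3 ≤ 1368 → adequate.

f_max ≈ 807 N/mm; adequate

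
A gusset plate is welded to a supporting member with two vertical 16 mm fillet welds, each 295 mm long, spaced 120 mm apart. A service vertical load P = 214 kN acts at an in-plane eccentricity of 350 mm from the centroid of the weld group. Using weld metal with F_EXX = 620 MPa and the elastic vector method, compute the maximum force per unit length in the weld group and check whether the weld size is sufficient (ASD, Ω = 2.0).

f_max ≈ 2030 N/mm; adequate

Total weld length L_w = 590 mm. Treat welds as unit-width lines.
Polar moment about centroid: J = 2[d³/12 + d(b/2)²] = 2[295³/12 + 295×60²] = 6403000 mm³.
Direct shear f_v = P/L_w = 214×10³ / 590 = 362.7 N/mm (vertical).
Torsion M = P·e = 214×10³ × 350 = 74900000 N·mm.
Critical point at (x, y) = (60, 147.5) from centroid. f_tx = M·y/J = 1725 N/mm; f_ty = M·x/J = 701.9 N/mm.
Resultant f_max = √[f_tx² + (f_v + f_ty)²] = √[1725² + (362.7 + 701.9)²] = 2027 N/mm.
Capacity per unit length: r_n/Ω = (1/2.0) × 0.6 × 620 × (0.707 × 16) = 2104 N/mm.
2027 ≤ 2104 → adequate.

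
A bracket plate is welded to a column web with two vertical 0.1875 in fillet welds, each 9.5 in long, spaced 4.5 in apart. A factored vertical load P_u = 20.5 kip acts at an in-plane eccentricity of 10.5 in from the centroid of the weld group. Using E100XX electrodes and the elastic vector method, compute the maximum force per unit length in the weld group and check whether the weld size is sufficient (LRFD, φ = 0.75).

E100XX → F_EXX = 100 ksi.
Total weld length L_w = 19 in. Treat welds as unit-width lines.
Polar moment about centroid: J = 2[d³/12 + d(b/2)²] = 2[9.5³/12 + 9.5×2.25²] = 239.1 in³.
Direct shear f_v = P/L_w = 20.5 / 19 = 1.079 kip/in (vertical).
Torsion M = P·e = 20.5 × 10.5 = 215.25 kip·in.
Critical point at (x, y) = (2.25, 4.75) from centroid. f_tx = M·y/J = 4.276 kip/in; f_ty = M·x/J = 2.026 kip/in.
Resultant f_max = √[f_tx² + (f_v + f_ty)²] = √[4.276² + (1.079 + 2.026)²] = 5.285 kip/in.
Capacity per unit length: φr_n = 0.75 × 0.6 × 100 × (0.707 × 0.1875) = 5.965 kip/in.
5.285 ≤ 5.965 → adequate.

f_max ≈ 5.28 kip/in; adequate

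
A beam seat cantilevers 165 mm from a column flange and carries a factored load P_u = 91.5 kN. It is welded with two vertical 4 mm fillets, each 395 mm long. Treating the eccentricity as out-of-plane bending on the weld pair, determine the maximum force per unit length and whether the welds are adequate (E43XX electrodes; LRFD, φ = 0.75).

f_max ≈ 313 N/mm; adequate

E43XX → F_EXX = 430 MPa.
L_w = 2 × 395 = 790 mm; section modulus (unit throat) S = 2 × L²/6 = 52010 mm².
Direct shear f_v = P/L_w = 91.5×10³/790 = 115.8 N/mm.
Moment M = P × e = 91.5×10³ × 165 = 15098000 N·mm; bending f_b = M/S = 290.3 N/mm.
f_max = √(f_v² + f_b²) = √(115.8² + 290.3²) = 312.5 N/mm.
φr_n = 0.75 × 0.6 × 430 × (0.707 × 4) = 547.2 N/mm → adequate.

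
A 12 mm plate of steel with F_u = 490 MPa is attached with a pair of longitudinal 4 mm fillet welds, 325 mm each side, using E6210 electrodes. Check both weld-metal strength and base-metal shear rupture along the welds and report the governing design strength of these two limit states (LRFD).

φR_n ≈ 513 kN (weld metal governs)

E62XX → F_EXX = 620 MPa.
t_e = 0.707 × 4 = 2.828 mm; L = 650 mm.
Weld metal: φR_n = 0.75 × 0.6 × 620 × 2.828 × 650 × 10⁻³ = 512.9 kN.
Base metal (shear rupture): φR_n = 0.75 × 0.6 × 490 × 12 × 650 × 10⁻³ = 1720 kN.
Governing: weld metal.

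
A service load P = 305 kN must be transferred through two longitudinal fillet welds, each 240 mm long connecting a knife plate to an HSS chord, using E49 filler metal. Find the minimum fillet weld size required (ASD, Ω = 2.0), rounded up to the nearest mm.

w = 7 mm

E49XX → F_EXX = 490 MPa.
Total weld length L = 480 mm.
Required throat t_e = P × Ω / (0.6 F_EXX × L) = 305 × 2.0 / (0.6 × 490 × 480 × 10⁻³) = 4.323 mm.
Required leg w = t_e / 0.707 = 6.114 mm → use 7 mm.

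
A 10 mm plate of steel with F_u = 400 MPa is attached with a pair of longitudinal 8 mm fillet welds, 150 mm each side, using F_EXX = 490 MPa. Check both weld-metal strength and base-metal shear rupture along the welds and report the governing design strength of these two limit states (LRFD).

φR_n ≈ 374 kN (weld metal governs)

t_e = 0.707 × 8 = 5.656 mm; L = 300 mm.
Weld metal: φR_n = 0.75 × 0.6 × 490 × 5.656 × 300 × 10⁻³ = 374.1 kN.
Base metal (shear rupture): φR_n = 0.75 × 0.6 × 400 × 10 × 300 × 10⁻³ = 540 kN.
Governing: weld metal.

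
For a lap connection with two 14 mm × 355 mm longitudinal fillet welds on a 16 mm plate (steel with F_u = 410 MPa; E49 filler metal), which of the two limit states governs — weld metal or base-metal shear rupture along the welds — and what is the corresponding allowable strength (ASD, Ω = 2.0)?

R_n/Ω ≈ 1030 kN (weld metal governs)

E49XX → F_EXX = 490 MPa.
t_e = 0.707 × 14 = 9.898 mm; L = 710 mm.
Weld metal: R_n/Ω = (1/2.0) × 0.6 × 490 × 9.898 × 710 × 10⁻³ = 1033 kN.
Base metal (shear rupture): R_n/Ω = (1/2.0) × 0.6 × 410 × 16 × 710 × 10⁻³ = 1397 kN.
Governing: weld metal.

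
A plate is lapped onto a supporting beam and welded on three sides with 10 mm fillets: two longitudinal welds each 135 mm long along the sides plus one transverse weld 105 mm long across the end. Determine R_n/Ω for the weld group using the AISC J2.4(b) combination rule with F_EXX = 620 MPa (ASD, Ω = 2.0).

t_e = 0.707 × 10 = 7.07 mm.
R_nwl = 0.6 × 620 × 7.07 × 270 × 10⁻³ = 710.1 kN (longitudinal, 2 welds).
R_nwt = 0.6 × 620 × 7.07 × 105 × 10⁻³ = 276.2 kN (transverse, base value).
(i) R_nwl + R_nwt = 986.3 kN; (ii) 0.85 R_nwl + 1.5 R_nwt = 1018 kN.
R_n = max = 1018 kN [governs: (ii)]; R_n/Ω = 508.9 kN.

R_n/Ω ≈ 509 kN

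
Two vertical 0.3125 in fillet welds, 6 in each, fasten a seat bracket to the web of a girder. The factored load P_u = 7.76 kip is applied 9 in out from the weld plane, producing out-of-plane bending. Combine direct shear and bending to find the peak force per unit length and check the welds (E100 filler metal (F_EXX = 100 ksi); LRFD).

f_max ≈ 5.86 kip/in; adequate

L_w = 2 × 6 = 12 in; section modulus (unit throat) S = 2 × L²/6 = 12 in².
Direct shear f_v = P/L_w = 7.76/12 = 0.6467 kip/in.
Moment M = P × e = 7.76 × 9 = 69.84 kip·in; bending f_b = M/S = 5.82 kip/in.
f_max = √(f_v² + f_b²) = √(0.6467² + 5.82²) = 5.856 kip/in.
φr_n = 0.75 × 0.6 × 100 × (0.707 × 0.3125) = 9.942 kip/in → adequate.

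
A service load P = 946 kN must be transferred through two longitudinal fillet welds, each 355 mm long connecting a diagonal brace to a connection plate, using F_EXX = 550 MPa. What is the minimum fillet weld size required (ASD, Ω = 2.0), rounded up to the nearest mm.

Total weld length L = 710 mm.
Required throat t_e = P × Ω / (0.6 F_EXX × L) = 946 × 2.0 / (0.6 × 550 × 710 × 10⁻³) = 8.075 mm.
Required leg w = t_e / 0.707 = 11.42 mm → use 12 mm.

w = 12 mm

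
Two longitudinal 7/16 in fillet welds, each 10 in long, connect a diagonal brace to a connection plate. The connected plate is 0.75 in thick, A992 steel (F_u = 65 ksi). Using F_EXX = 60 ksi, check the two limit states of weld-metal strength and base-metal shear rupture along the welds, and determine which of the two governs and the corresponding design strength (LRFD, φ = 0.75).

t_e = 0.707 × 0.4375 = 0.3093 in; L = 20 in.
Weld metal: φR_n = 0.75 × 0.6 × 60 × 0.3093 × 20 = 167 kip.
Base metal (shear rupture): φR_n = 0.75 × 0.6 × 65 × 0.75 × 20 = 438.8 kip.
Governing: weld metal.

φR_n ≈ 167 kip (weld metal governs)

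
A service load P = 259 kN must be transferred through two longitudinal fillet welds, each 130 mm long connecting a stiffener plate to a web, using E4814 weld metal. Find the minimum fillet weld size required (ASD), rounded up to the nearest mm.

E48XX → F_EXX = 480 MPa.
Total weld length L = 260 mm.
Required throat t_e = P × Ω / (0.6 F_EXX × L) = 259 × 2.0 / (0.6 × 480 × 260 × 10⁻³) = 6.918 mm.
Required leg w = t_e / 0.707 = 9.785 mm → use 10 mm.

w = 10 mm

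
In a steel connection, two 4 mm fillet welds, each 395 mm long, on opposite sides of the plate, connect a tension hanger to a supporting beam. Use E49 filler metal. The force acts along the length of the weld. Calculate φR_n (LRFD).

φR_n ≈ 493 kN

E49XX → F_EXX = 490 MPa.
Effective throat t_e = 0.707 × 4 = 2.828 mm.
Total length L = 790 mm; A_we = 2.828 × 790 = 2234 mm².
F_nw = 0.6 F_EXX = 0.6 × 490 = 294 MPa.
φR_n = 0.75 × 294 × 2234 × 10⁻³ = 492.6 kN.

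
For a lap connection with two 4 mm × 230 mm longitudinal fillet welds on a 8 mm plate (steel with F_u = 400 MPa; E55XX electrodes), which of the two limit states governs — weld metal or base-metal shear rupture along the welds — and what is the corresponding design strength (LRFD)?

φR_n ≈ 322 kN (weld metal governs)

E55XX → F_EXX = 550 MPa.
t_e = 0.707 × 4 = 2.828 mm; L = 460 mm.
Weld metal: φR_n = 0.75 × 0.6 × 550 × 2.828 × 460 × 10⁻³ = 322 kN.
Base metal (shear rupture): φR_n = 0.75 × 0.6 × 400 × 8 × 460 × 10⁻³ = 662.4 kN.
Governing: weld metal.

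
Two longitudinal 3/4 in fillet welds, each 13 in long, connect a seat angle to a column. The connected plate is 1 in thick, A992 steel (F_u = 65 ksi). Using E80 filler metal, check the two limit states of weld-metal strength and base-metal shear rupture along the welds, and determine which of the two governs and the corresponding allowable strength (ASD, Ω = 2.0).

R_n/Ω ≈ 331 kips (weld metal governs)

E80XX → F_EXX = 80 ksi.
t_e = 0.707 × 0.75 = 0.5302 in; L = 26 in.
Weld metal: R_n/Ω = (1/2.0) × 0.6 × 80 × 0.5302 × 26 = 330.9 kips.
Base metal (shear rupture): R_n/Ω = (1/2.0) × 0.6 × 65 × 1 × 26 = 507 kips.
Governing: weld metal.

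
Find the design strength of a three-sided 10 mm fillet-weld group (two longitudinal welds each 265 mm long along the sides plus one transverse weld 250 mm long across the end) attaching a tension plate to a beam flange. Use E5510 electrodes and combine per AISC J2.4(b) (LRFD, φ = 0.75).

E55XX → F_EXX = 550 MPa.
t_e = 0.707 × 10 = 7.07 mm.
R_nwl = 0.6 × 550 × 7.07 × 530 × 10⁻³ = 1237 kN (longitudinal, 2 welds).
R_nwt = 0.6 × 550 × 7.07 × 250 × 10⁻³ = 583.3 kN (transverse, base value).
(i) R_nwl + R_nwt = 1820 kN; (ii) 0.85 R_nwl + 1.5 R_nwt = 1926 kN.
R_n = max = 1926 kN [governs: (ii)]; φR_n = 1444 kN.

φR_n ≈ 1440 kN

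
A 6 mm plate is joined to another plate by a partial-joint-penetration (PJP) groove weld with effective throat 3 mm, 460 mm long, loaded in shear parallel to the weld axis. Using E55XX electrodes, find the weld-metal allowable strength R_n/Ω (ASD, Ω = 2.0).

R_n/Ω ≈ 228 kN

E55XX → F_EXX = 550 MPa.
Effective throat (given) t_e = 3 mm.
A_we = 3 × 460 = 1380 mm².
F_nw = 0.6 F_EXX = 330 MPa.
R_n/Ω = (330 × 1380) / 2.0 × 10⁻³ = 227.7 kN.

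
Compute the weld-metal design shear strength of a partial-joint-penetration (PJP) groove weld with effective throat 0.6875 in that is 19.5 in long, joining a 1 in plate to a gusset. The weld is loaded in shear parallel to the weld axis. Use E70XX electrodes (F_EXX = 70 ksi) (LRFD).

φR_n ≈ 422 kip

Effective throat (given) t_e = 0.6875 in.
A_we = 0.6875 × 19.5 = 13.41 in².
F_nw = 0.6 F_EXX = 42 ksi.
φR_n = 0.75 × 42 × 13.41 = 422.3 kip.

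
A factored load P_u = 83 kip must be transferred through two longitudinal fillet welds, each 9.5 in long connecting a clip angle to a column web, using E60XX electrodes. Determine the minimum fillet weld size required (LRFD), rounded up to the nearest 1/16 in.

w = 1/4 in

E60XX → F_EXX = 60 ksi.
Total weld length L = 19 in.
Required throat t_e = P_u / (φ × 0.6 F_EXX × L) = 83 / (0.75 × 0.6 × 60 × 19) = 0.1618 in.
Required leg w = t_e / 0.707 = 0.2288 in → use 1/4 in.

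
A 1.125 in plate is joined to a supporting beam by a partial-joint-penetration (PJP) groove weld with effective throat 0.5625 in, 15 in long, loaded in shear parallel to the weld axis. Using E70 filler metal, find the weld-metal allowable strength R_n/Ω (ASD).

R_n/Ω ≈ 177 kip

E70XX → F_EXX = 70 ksi.
Effective throat (given) t_e = 0.5625 in.
A_we = 0.5625 × 15 = 8.438 in².
F_nw = 0.6 F_EXX = 42 ksi.
R_n/Ω = (42 × 8.438) / 2.0 = 177.2 kip.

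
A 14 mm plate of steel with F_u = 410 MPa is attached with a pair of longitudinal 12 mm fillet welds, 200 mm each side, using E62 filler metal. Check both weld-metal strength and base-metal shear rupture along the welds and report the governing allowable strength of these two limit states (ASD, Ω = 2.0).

E62XX → F_EXX = 620 MPa.
t_e = 0.707 × 12 = 8.484 mm; L = 400 mm.
Weld metal: R_n/Ω = (1/2.0) × 0.6 × 620 × 8.484 × 400 × 10⁻³ = 631.2 kN.
Base metal (shear rupture): R_n/Ω = (1/2.0) × 0.6 × 410 × 14 × 400 × 10⁻³ = 688.8 kN.
Governing: weld metal.

R_n/Ω ≈ 631 kN (weld metal governs)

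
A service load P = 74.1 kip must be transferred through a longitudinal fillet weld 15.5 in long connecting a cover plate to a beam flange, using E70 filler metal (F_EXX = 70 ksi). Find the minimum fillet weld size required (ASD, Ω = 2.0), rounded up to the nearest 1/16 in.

w = 3/8 in

Total weld length L = 15.5 in.
Required throat t_e = P × Ω / (0.6 F_EXX × L) = 74.1 × 2.0 / (0.6 × 70 × 15.5) = 0.2276 in.
Required leg w = t_e / 0.707 = 0.322 in → use 3/8 in.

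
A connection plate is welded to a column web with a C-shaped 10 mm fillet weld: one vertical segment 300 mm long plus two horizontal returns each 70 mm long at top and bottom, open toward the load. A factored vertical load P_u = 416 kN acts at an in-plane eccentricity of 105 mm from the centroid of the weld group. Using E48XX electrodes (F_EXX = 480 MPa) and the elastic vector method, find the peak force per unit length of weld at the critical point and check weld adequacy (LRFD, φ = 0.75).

f_max ≈ 1830 N/mm; NOT adequate

Total weld length L_w = 440 mm. Treat welds as unit-width lines.
Centroid: x̄ = 2×70×35 / 440 = 11.14 mm from the vertical weld.
Polar moment about centroid: J = I_x + I_y = [300³/12 + 2×70×150²] + [300×11.14² + 2(70³/12 + 70×23.86²)] = 5574000 mm³.
Direct shear f_v = P/L_w = 416×10³ / 440 = 945.5 N/mm (vertical).
Torsion M = P·e = 416×10³ × 105 = 43680000 N·mm.
Critical point at (x, y) = (58.86, 150) from centroid. f_tx = M·y/J = 1175 N/mm; f_ty = M·x/J = 461.3 N/mm.
Resultant f_max = √[f_tx² + (f_v + f_ty)²] = √[1175² + (945.5 + 461.3)²] = 1833 N/mm.
Capacity per unit length: φr_n = 0.75 × 0.6 × 480 × (0.707 × 10) = 1527 N/mm.
1833 > 1527 → NOT adequate.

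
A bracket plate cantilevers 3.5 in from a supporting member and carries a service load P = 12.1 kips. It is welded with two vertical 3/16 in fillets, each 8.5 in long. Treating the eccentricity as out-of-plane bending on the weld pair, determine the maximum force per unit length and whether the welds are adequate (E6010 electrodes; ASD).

f_max ≈ 1.9 kip/in; adequate

E60XX → F_EXX = 60 ksi.
L_w = 2 × 8.5 = 17 in; section modulus (unit throat) S = 2 × L²/6 = 24.08 in².
Direct shear f_v = P/L_w = 12.1/17 = 0.7118 kip/in.
Moment M = P × e = 12.1 × 3.5 = 42.35 kip·in; bending f_b = M/S = 1.758 kip/in.
f_max = √(f_v² + f_b²) = √(0.7118² + 1.758²) = 1.897 kip/in.
r_n/Ω = (1/2.0) × 0.6 × 60 × (0.707 × 0.1875) = 2.386 kip/in → adequate.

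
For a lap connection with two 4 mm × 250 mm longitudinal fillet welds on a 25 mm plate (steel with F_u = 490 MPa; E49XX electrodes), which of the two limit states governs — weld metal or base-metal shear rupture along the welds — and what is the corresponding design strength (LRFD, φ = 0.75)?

φR_n ≈ 312 kN (weld metal governs)

E49XX → F_EXX = 490 MPa.
t_e = 0.707 × 4 = 2.828 mm; L = 500 mm.
Weld metal: φR_n = 0.75 × 0.6 × 490 × 2.828 × 500 × 10⁻³ = 311.8 kN.
Base metal (shear rupture): φR_n = 0.75 × 0.6 × 490 × 25 × 500 × 10⁻³ = 2756 kN.
Governing: weld metal.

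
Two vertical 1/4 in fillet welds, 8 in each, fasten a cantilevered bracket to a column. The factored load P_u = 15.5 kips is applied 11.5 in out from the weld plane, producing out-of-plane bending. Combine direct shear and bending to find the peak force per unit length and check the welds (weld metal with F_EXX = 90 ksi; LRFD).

L_w = 2 × 8 = 16 in; section modulus (unit throat) S = 2 × L²/6 = 21.33 in².
Direct shear f_v = P/L_w = 15.5/16 = 0.9688 kip/in.
Moment M = P × e = 15.5 × 11.5 = 178.25 kip·in; bending f_b = M/S = 8.355 kip/in.
f_max = √(f_v² + f_b²) = √(0.9688² + 8.355²) = 8.411 kip/in.
φr_n = 0.75 × 0.6 × 90 × (0.707 × 0.25) = 7.158 kip/in → NOT adequate.

f_max ≈ 8.41 kip/in; NOT adequate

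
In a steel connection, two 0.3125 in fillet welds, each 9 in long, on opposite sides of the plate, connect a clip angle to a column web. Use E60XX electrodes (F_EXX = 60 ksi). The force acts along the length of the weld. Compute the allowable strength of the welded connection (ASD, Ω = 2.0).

R_n/Ω ≈ 71.6 kips

Effective throat t_e = 0.707 × 0.3125 = 0.2209 in.
Total length L = 18 in; A_we = 0.2209 × 18 = 3.977 in².
F_nw = 0.6 F_EXX = 0.6 × 60 = 36 ksi.
R_n = 36 × 3.977 = 143.2 kips; R_n/Ω = 143.2/2.0 = 71.58 kips.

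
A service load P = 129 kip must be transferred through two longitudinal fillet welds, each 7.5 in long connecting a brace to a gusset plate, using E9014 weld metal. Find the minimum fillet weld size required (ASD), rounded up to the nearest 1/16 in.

E90XX → F_EXX = 90 ksi.
Total weld length L = 15 in.
Required throat t_e = P × Ω / (0.6 F_EXX × L) = 129 × 2.0 / (0.6 × 90 × 15) = 0.3185 in.
Required leg w = t_e / 0.707 = 0.4505 in → use 1/2 in.

w = 1/2 in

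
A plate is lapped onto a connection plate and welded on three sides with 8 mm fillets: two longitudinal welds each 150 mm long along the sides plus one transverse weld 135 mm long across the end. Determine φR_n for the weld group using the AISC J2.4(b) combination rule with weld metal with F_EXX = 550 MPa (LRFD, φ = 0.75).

φR_n ≈ 640 kN

t_e = 0.707 × 8 = 5.656 mm.
R_nwl = 0.6 × 550 × 5.656 × 300 × 10⁻³ = 559.9 kN (longitudinal, 2 welds).
R_nwt = 0.6 × 550 × 5.656 × 135 × 10⁻³ = 252 kN (transverse, base value).
(i) R_nwl + R_nwt = 811.9 kN; (ii) 0.85 R_nwl + 1.5 R_nwt = 853.9 kN.
R_n = max = 853.9 kN [governs: (ii)]; φR_n = 640.4 kN.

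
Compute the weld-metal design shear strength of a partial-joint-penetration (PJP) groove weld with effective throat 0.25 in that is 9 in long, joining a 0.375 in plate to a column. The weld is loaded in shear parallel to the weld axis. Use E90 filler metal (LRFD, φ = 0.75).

E90XX → F_EXX = 90 ksi.
Effective throat (given) t_e = 0.25 in.
A_we = 0.25 × 9 = 2.25 in².
F_nw = 0.6 F_EXX = 54 ksi.
φR_n = 0.75 × 54 × 2.25 = 91.12 kip.

φR_n ≈ 91.1 kip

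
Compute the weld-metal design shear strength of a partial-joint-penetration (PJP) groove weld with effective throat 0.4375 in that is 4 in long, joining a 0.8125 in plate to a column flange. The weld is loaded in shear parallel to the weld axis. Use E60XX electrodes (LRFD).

E60XX → F_EXX = 60 ksi.
Effective throat (given) t_e = 0.4375 in.
A_we = 0.4375 × 4 = 1.75 in².
F_nw = 0.6 F_EXX = 36 ksi.
φR_n = 0.75 × 36 × 1.75 = 47.25 kip.

φR_n ≈ 47.2 kip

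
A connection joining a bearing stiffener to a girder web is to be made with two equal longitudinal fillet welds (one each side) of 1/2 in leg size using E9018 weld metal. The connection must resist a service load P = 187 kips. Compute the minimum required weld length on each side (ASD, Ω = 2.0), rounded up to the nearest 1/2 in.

E90XX → F_EXX = 90 ksi.
Throat t_e = 0.707 × 0.5 = 0.3535 in.
r_n/Ω = (0.6 × 90 × 0.3535) / 2.0 = 9.544 kip/in.
L_req = P / (r_n/Ω) = 187 / 9.544 = 19.59 in total.
Per side: 19.59 / 2 = 9.796 in.
Round up → use L = 10 in on each side.

L = 10 in on each side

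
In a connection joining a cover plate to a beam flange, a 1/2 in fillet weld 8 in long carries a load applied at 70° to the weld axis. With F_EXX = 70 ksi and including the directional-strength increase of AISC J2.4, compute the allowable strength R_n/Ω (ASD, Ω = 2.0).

R_n/Ω ≈ 86.4 kip

t_e = 0.707 × 0.5 = 0.3535 in; A_we = 0.3535 × 8 = 2.828 in².
Directional factor: 1.0 + 0.5 sin^1.5(70°) = 1.455.
F_nw = 0.6 × 70 × 1.455 = 61.13 ksi.
R_n/Ω = (61.13 × 2.828) / 2.0 = 86.44 kip.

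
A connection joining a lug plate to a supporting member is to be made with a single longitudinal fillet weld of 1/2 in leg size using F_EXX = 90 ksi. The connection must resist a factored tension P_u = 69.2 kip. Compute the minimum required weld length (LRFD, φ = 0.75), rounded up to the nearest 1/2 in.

L = 5 in

Throat t_e = 0.707 × 0.5 = 0.3535 in.
φr_n = 0.75 × 0.6 × 90 × 0.3535 = 14.32 kip/in.
L_req = P_u / φr_n = 69.2 / 14.32 = 4.833 in total.
Round up → use L = 5 in.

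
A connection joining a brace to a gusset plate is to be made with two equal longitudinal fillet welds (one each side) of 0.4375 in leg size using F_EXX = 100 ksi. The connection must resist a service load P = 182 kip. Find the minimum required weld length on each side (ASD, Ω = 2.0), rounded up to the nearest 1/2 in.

Throat t_e = 0.707 × 0.4375 = 0.3093 in.
r_n/Ω = (0.6 × 100 × 0.3093) / 2.0 = 9.279 kip/in.
L_req = P / (r_n/Ω) = 182 / 9.279 = 19.61 in total.
Per side: 19.61 / 2 = 9.807 in.
Round up → use L = 10 in on each side.

L = 10 in on each side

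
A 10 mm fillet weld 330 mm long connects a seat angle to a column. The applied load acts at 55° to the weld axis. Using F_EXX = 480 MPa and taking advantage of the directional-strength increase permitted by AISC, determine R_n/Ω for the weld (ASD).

R_n/Ω ≈ 461 kN

t_e = 0.707 × 10 = 7.07 mm; A_we = 7.07 × 330 = 2333 mm².
Directional factor: 1.0 + 0.5 sin^1.5(55°) = 1.371.
F_nw = 0.6 × 480 × 1.371 = 394.8 MPa.
R_n/Ω = (394.8 × 2333) / 2.0 × 10⁻³ = 460.5 kN.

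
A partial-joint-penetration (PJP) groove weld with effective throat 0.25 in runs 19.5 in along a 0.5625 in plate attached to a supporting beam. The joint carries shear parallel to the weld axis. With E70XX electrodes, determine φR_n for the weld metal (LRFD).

E70XX → F_EXX = 70 ksi.
Effective throat (given) t_e = 0.25 in.
A_we = 0.25 × 19.5 = 4.875 in².
F_nw = 0.6 F_EXX = 42 ksi.
φR_n = 0.75 × 42 × 4.875 = 153.6 kip.

φR_n ≈ 154 kip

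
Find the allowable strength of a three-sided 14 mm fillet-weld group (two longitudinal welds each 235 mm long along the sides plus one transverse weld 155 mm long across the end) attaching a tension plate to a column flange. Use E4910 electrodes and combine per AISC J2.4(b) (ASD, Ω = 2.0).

E49XX → F_EXX = 490 MPa.
t_e = 0.707 × 14 = 9.898 mm.
R_nwl = 0.6 × 490 × 9.898 × 470 × 10⁻³ = 1368 kN (longitudinal, 2 welds).
R_nwt = 0.6 × 490 × 9.898 × 155 × 10⁻³ = 451.1 kN (transverse, base value).
(i) R_nwl + R_nwt = 1819 kN; (ii) 0.85 R_nwl + 1.5 R_nwt = 1839 kN.
R_n = max = 1839 kN [governs: (ii)]; R_n/Ω = 919.6 kN.

R_n/Ω ≈ 920 kN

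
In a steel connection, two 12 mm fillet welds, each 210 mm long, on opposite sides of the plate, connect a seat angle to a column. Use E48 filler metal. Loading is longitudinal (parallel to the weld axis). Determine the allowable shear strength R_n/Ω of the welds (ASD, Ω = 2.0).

E48XX → F_EXX = 480 MPa.
Effective throat t_e = 0.707 × 12 = 8.484 mm.
Total length L = 420 mm; A_we = 8.484 × 420 = 3563 mm².
F_nw = 0.6 F_EXX = 0.6 × 480 = 288 MPa.
R_n = 288 × 3563 × 10⁻³ = 1026 kN; R_n/Ω = 1026/2.0 = 513.1 kN.

R_n/Ω ≈ 513 kN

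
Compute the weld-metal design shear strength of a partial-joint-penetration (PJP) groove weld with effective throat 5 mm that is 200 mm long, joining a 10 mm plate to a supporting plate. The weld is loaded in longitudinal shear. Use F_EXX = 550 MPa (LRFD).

Effective throat (given) t_e = 5 mm.
A_we = 5 × 200 = 1000 mm².
F_nw = 0.6 F_EXX = 330 MPa.
φR_n = 0.75 × 330 × 1000 × 10⁻³ = 247.5 kN.

φR_n ≈ 248 kN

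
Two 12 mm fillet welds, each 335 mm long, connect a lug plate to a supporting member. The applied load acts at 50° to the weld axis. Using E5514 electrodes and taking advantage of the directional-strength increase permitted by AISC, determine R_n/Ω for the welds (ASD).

R_n/Ω ≈ 1250 kN

E55XX → F_EXX = 550 MPa.
t_e = 0.707 × 12 = 8.484 mm; A_we = 8.484 × 670 = 5684 mm².
Directional factor: 1.0 + 0.5 sin^1.5(50°) = 1.335.
F_nw = 0.6 × 550 × 1.335 = 440.6 MPa.
R_n/Ω = (440.6 × 5684) / 2.0 × 10⁻³ = 1252 kN.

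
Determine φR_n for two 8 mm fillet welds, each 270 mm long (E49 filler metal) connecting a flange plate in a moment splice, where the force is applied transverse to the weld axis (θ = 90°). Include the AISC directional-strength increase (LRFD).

E49XX → F_EXX = 490 MPa.
t_e = 0.707 × 8 = 5.656 mm; A_we = 5.656 × 540 = 3054 mm².
Directional factor: 1.0 + 0.5 sin^1.5(90°) = 1.5.
F_nw = 0.6 × 490 × 1.5 = 441 MPa.
φR_n = 0.75 × 441 × 3054 × 10⁻³ = 1010 kN.

φR_n ≈ 1010 kN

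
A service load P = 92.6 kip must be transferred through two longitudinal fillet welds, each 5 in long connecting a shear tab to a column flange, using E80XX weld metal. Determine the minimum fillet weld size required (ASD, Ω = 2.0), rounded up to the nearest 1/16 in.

w = 9/16 in

E80XX → F_EXX = 80 ksi.
Total weld length L = 10 in.
Required throat t_e = P × Ω / (0.6 F_EXX × L) = 92.6 × 2.0 / (0.6 × 80 × 10) = 0.3858 in.
Required leg w = t_e / 0.707 = 0.5457 in → use 9/16 in.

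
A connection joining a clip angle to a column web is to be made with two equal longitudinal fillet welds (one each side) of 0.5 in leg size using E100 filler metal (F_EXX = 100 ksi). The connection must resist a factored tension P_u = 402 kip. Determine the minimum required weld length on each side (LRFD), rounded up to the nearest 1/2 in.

L = 13 in on each side

Throat t_e = 0.707 × 0.5 = 0.3535 in.
φr_n = 0.75 × 0.6 × 100 × 0.3535 = 15.91 kip/in.
L_req = P_u / φr_n = 402 / 15.91 = 25.27 in total.
Per side: 25.27 / 2 = 12.64 in.
Round up → use L = 13 in on each side.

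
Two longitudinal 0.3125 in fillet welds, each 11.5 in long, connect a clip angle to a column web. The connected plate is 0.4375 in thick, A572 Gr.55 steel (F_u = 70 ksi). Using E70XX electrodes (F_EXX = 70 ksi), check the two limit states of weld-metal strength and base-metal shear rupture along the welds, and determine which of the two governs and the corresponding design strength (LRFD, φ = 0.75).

φR_n ≈ 160 kips (weld metal governs)

t_e = 0.707 × 0.3125 = 0.2209 in; L = 23 in.
Weld metal: φR_n = 0.75 × 0.6 × 70 × 0.2209 × 23 = 160.1 kips.
Base metal (shear rupture): φR_n = 0.75 × 0.6 × 70 × 0.4375 × 23 = 317 kips.
Governing: weld metal.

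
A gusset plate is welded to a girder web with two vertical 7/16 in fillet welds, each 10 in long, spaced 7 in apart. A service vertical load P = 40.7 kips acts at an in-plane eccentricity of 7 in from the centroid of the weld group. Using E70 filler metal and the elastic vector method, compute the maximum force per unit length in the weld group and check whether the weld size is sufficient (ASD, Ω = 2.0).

f_max ≈ 5.64 kip/in; adequate

E70XX → F_EXX = 70 ksi.
Total weld length L_w = 20 in. Treat welds as unit-width lines.
Polar moment about centroid: J = 2[d³/12 + d(b/2)²] = 2[10³/12 + 10×3.5²] = 411.7 in³.
Direct shear f_v = P/L_w = 40.7 / 20 = 2.035 kip/in (vertical).
Torsion M = P·e = 40.7 × 7 = 284.9 kip·in.
Critical point at (x, y) = (3.5, 5) from centroid. f_tx = M·y/J = 3.46 kip/in; f_ty = M·x/J = 2.422 kip/in.
Resultant f_max = √[f_tx² + (f_v + f_ty)²] = √[3.46² + (2.035 + 2.422)²] = 5.643 kip/in.
Capacity per unit length: r_n/Ω = (1/2.0) × 0.6 × 70 × (0.707 × 0.4375) = 6.496 kip/in.
5.643 ≤ 6.496 → adequate.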